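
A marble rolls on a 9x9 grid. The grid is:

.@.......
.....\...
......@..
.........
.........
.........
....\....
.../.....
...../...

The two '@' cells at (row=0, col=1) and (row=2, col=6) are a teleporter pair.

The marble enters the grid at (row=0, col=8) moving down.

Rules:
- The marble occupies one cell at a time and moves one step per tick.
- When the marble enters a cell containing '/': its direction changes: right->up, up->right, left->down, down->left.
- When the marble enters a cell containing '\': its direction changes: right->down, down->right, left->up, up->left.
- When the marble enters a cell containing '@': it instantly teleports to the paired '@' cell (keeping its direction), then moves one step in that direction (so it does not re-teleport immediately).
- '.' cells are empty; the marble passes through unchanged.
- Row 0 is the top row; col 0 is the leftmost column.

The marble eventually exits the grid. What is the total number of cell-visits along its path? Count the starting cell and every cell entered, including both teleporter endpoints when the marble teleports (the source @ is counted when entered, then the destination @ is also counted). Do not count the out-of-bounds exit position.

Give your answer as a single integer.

Step 1: enter (0,8), '.' pass, move down to (1,8)
Step 2: enter (1,8), '.' pass, move down to (2,8)
Step 3: enter (2,8), '.' pass, move down to (3,8)
Step 4: enter (3,8), '.' pass, move down to (4,8)
Step 5: enter (4,8), '.' pass, move down to (5,8)
Step 6: enter (5,8), '.' pass, move down to (6,8)
Step 7: enter (6,8), '.' pass, move down to (7,8)
Step 8: enter (7,8), '.' pass, move down to (8,8)
Step 9: enter (8,8), '.' pass, move down to (9,8)
Step 10: at (9,8) — EXIT via bottom edge, pos 8
Path length (cell visits): 9

Answer: 9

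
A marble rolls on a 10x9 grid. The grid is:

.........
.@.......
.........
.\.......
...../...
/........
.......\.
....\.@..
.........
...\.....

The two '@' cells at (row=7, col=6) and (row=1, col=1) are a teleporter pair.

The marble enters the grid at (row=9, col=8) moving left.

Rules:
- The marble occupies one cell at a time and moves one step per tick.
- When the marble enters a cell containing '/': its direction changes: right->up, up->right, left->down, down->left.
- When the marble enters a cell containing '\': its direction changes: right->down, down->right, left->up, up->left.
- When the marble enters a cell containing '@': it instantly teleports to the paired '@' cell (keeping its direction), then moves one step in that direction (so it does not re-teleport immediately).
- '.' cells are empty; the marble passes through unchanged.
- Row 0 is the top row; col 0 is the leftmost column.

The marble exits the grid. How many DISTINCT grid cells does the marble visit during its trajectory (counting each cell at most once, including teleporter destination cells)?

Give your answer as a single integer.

Answer: 15

Derivation:
Step 1: enter (9,8), '.' pass, move left to (9,7)
Step 2: enter (9,7), '.' pass, move left to (9,6)
Step 3: enter (9,6), '.' pass, move left to (9,5)
Step 4: enter (9,5), '.' pass, move left to (9,4)
Step 5: enter (9,4), '.' pass, move left to (9,3)
Step 6: enter (9,3), '\' deflects left->up, move up to (8,3)
Step 7: enter (8,3), '.' pass, move up to (7,3)
Step 8: enter (7,3), '.' pass, move up to (6,3)
Step 9: enter (6,3), '.' pass, move up to (5,3)
Step 10: enter (5,3), '.' pass, move up to (4,3)
Step 11: enter (4,3), '.' pass, move up to (3,3)
Step 12: enter (3,3), '.' pass, move up to (2,3)
Step 13: enter (2,3), '.' pass, move up to (1,3)
Step 14: enter (1,3), '.' pass, move up to (0,3)
Step 15: enter (0,3), '.' pass, move up to (-1,3)
Step 16: at (-1,3) — EXIT via top edge, pos 3
Distinct cells visited: 15 (path length 15)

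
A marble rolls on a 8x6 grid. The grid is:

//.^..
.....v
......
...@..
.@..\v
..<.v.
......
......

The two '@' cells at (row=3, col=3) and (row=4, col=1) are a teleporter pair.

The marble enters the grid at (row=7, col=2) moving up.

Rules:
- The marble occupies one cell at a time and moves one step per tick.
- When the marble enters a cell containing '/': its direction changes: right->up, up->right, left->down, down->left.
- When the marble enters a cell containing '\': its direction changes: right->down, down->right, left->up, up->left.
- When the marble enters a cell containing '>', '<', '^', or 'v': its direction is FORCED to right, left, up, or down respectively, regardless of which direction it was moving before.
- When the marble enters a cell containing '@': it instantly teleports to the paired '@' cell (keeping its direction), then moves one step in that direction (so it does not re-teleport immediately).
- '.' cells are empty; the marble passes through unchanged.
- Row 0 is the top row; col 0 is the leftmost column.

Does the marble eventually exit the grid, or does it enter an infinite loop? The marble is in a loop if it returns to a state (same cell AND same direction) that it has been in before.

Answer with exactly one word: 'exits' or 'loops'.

Step 1: enter (7,2), '.' pass, move up to (6,2)
Step 2: enter (6,2), '.' pass, move up to (5,2)
Step 3: enter (5,2), '<' forces up->left, move left to (5,1)
Step 4: enter (5,1), '.' pass, move left to (5,0)
Step 5: enter (5,0), '.' pass, move left to (5,-1)
Step 6: at (5,-1) — EXIT via left edge, pos 5

Answer: exits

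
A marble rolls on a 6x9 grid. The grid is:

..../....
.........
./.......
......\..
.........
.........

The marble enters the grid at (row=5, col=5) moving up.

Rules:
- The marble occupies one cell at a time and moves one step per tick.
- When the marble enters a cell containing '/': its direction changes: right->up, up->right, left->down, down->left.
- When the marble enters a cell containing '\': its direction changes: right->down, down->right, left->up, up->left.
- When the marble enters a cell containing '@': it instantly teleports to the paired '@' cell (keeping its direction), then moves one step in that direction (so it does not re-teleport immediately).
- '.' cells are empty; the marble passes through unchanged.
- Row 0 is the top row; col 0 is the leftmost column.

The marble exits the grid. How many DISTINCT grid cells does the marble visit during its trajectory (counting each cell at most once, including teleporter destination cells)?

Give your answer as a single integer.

Step 1: enter (5,5), '.' pass, move up to (4,5)
Step 2: enter (4,5), '.' pass, move up to (3,5)
Step 3: enter (3,5), '.' pass, move up to (2,5)
Step 4: enter (2,5), '.' pass, move up to (1,5)
Step 5: enter (1,5), '.' pass, move up to (0,5)
Step 6: enter (0,5), '.' pass, move up to (-1,5)
Step 7: at (-1,5) — EXIT via top edge, pos 5
Distinct cells visited: 6 (path length 6)

Answer: 6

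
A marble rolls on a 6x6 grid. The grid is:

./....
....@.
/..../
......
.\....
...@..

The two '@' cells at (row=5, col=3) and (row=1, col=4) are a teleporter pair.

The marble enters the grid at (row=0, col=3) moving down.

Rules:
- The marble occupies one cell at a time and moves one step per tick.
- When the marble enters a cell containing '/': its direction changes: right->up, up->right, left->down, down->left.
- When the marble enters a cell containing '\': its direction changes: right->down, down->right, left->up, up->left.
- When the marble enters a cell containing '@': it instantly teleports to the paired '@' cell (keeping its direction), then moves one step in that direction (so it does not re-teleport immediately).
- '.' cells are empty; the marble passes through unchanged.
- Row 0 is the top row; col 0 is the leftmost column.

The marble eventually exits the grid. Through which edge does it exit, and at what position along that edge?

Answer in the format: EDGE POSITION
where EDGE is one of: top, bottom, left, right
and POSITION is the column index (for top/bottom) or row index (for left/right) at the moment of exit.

Step 1: enter (0,3), '.' pass, move down to (1,3)
Step 2: enter (1,3), '.' pass, move down to (2,3)
Step 3: enter (2,3), '.' pass, move down to (3,3)
Step 4: enter (3,3), '.' pass, move down to (4,3)
Step 5: enter (4,3), '.' pass, move down to (5,3)
Step 6: enter (5,3), '@' teleport (5,3)->(1,4), also enter (1,4), move down to (2,4)
Step 7: enter (2,4), '.' pass, move down to (3,4)
Step 8: enter (3,4), '.' pass, move down to (4,4)
Step 9: enter (4,4), '.' pass, move down to (5,4)
Step 10: enter (5,4), '.' pass, move down to (6,4)
Step 11: at (6,4) — EXIT via bottom edge, pos 4

Answer: bottom 4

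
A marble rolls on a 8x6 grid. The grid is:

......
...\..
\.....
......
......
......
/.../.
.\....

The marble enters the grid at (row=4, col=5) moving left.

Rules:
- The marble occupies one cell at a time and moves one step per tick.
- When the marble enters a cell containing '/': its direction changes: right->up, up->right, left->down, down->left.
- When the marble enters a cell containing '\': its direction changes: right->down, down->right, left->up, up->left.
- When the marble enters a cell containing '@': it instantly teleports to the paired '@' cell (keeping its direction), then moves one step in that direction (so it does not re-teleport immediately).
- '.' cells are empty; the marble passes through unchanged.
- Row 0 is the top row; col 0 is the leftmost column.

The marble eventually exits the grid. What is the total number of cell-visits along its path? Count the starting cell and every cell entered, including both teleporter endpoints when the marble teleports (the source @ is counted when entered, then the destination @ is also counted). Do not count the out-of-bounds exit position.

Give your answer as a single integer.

Answer: 6

Derivation:
Step 1: enter (4,5), '.' pass, move left to (4,4)
Step 2: enter (4,4), '.' pass, move left to (4,3)
Step 3: enter (4,3), '.' pass, move left to (4,2)
Step 4: enter (4,2), '.' pass, move left to (4,1)
Step 5: enter (4,1), '.' pass, move left to (4,0)
Step 6: enter (4,0), '.' pass, move left to (4,-1)
Step 7: at (4,-1) — EXIT via left edge, pos 4
Path length (cell visits): 6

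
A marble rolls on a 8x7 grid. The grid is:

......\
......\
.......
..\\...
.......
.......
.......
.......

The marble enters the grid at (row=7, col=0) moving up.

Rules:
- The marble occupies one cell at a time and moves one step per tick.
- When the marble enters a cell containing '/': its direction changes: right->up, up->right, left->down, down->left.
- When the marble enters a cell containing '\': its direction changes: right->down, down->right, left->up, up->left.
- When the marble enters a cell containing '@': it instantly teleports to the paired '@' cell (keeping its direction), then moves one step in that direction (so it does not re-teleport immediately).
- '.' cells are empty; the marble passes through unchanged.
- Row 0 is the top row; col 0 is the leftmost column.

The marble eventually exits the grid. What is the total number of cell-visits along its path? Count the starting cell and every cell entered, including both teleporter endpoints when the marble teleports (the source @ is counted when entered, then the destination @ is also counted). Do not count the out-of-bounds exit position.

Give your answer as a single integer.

Answer: 8

Derivation:
Step 1: enter (7,0), '.' pass, move up to (6,0)
Step 2: enter (6,0), '.' pass, move up to (5,0)
Step 3: enter (5,0), '.' pass, move up to (4,0)
Step 4: enter (4,0), '.' pass, move up to (3,0)
Step 5: enter (3,0), '.' pass, move up to (2,0)
Step 6: enter (2,0), '.' pass, move up to (1,0)
Step 7: enter (1,0), '.' pass, move up to (0,0)
Step 8: enter (0,0), '.' pass, move up to (-1,0)
Step 9: at (-1,0) — EXIT via top edge, pos 0
Path length (cell visits): 8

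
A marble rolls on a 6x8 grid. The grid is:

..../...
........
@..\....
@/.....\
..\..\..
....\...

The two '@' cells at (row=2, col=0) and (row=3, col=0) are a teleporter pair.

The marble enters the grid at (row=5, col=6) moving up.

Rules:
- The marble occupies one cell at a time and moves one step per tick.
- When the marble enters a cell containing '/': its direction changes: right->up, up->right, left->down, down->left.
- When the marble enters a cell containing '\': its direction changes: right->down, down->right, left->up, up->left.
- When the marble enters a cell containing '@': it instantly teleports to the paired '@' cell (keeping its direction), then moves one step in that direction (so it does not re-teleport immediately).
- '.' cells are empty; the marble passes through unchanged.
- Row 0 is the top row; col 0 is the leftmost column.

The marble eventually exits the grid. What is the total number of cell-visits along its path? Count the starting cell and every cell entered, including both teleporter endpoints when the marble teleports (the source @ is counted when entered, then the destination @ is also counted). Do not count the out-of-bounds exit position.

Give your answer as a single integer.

Answer: 6

Derivation:
Step 1: enter (5,6), '.' pass, move up to (4,6)
Step 2: enter (4,6), '.' pass, move up to (3,6)
Step 3: enter (3,6), '.' pass, move up to (2,6)
Step 4: enter (2,6), '.' pass, move up to (1,6)
Step 5: enter (1,6), '.' pass, move up to (0,6)
Step 6: enter (0,6), '.' pass, move up to (-1,6)
Step 7: at (-1,6) — EXIT via top edge, pos 6
Path length (cell visits): 6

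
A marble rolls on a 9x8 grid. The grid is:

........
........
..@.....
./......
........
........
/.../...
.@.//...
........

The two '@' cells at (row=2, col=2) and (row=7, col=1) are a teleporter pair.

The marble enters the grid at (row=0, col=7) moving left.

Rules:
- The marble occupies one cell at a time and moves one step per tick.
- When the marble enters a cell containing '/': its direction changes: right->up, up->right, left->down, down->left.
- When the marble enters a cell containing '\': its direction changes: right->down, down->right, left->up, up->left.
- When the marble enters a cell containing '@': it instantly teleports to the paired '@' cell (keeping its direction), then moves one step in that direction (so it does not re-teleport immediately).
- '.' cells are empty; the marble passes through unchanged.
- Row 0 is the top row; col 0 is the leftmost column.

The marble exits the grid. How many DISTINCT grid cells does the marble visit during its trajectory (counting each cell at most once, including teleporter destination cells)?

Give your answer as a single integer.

Step 1: enter (0,7), '.' pass, move left to (0,6)
Step 2: enter (0,6), '.' pass, move left to (0,5)
Step 3: enter (0,5), '.' pass, move left to (0,4)
Step 4: enter (0,4), '.' pass, move left to (0,3)
Step 5: enter (0,3), '.' pass, move left to (0,2)
Step 6: enter (0,2), '.' pass, move left to (0,1)
Step 7: enter (0,1), '.' pass, move left to (0,0)
Step 8: enter (0,0), '.' pass, move left to (0,-1)
Step 9: at (0,-1) — EXIT via left edge, pos 0
Distinct cells visited: 8 (path length 8)

Answer: 8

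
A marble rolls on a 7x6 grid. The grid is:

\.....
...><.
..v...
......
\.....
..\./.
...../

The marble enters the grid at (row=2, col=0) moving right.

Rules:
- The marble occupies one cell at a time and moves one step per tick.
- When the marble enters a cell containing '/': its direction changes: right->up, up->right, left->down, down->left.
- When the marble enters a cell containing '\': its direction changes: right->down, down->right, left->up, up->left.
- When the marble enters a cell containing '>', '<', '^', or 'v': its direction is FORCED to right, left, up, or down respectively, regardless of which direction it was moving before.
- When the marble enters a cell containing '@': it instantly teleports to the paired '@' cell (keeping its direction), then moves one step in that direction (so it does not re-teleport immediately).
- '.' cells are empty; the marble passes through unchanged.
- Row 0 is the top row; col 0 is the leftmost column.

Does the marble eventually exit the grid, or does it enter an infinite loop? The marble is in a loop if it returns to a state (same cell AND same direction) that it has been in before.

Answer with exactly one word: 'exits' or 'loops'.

Step 1: enter (2,0), '.' pass, move right to (2,1)
Step 2: enter (2,1), '.' pass, move right to (2,2)
Step 3: enter (2,2), 'v' forces right->down, move down to (3,2)
Step 4: enter (3,2), '.' pass, move down to (4,2)
Step 5: enter (4,2), '.' pass, move down to (5,2)
Step 6: enter (5,2), '\' deflects down->right, move right to (5,3)
Step 7: enter (5,3), '.' pass, move right to (5,4)
Step 8: enter (5,4), '/' deflects right->up, move up to (4,4)
Step 9: enter (4,4), '.' pass, move up to (3,4)
Step 10: enter (3,4), '.' pass, move up to (2,4)
Step 11: enter (2,4), '.' pass, move up to (1,4)
Step 12: enter (1,4), '<' forces up->left, move left to (1,3)
Step 13: enter (1,3), '>' forces left->right, move right to (1,4)
Step 14: enter (1,4), '<' forces right->left, move left to (1,3)
Step 15: at (1,3) dir=left — LOOP DETECTED (seen before)

Answer: loops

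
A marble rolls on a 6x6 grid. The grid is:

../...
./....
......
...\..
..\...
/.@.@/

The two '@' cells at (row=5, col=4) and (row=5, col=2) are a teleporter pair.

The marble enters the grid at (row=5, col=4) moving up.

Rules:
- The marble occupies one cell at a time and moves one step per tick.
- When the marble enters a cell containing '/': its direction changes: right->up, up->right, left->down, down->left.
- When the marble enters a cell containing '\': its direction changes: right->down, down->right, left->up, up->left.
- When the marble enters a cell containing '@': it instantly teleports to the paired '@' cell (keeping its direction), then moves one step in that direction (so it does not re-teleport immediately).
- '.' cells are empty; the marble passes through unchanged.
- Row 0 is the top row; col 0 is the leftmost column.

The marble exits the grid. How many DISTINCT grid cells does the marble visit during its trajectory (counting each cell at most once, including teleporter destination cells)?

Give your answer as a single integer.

Answer: 5

Derivation:
Step 1: enter (5,4), '@' teleport (5,4)->(5,2), also enter (5,2), move up to (4,2)
Step 2: enter (4,2), '\' deflects up->left, move left to (4,1)
Step 3: enter (4,1), '.' pass, move left to (4,0)
Step 4: enter (4,0), '.' pass, move left to (4,-1)
Step 5: at (4,-1) — EXIT via left edge, pos 4
Distinct cells visited: 5 (path length 5)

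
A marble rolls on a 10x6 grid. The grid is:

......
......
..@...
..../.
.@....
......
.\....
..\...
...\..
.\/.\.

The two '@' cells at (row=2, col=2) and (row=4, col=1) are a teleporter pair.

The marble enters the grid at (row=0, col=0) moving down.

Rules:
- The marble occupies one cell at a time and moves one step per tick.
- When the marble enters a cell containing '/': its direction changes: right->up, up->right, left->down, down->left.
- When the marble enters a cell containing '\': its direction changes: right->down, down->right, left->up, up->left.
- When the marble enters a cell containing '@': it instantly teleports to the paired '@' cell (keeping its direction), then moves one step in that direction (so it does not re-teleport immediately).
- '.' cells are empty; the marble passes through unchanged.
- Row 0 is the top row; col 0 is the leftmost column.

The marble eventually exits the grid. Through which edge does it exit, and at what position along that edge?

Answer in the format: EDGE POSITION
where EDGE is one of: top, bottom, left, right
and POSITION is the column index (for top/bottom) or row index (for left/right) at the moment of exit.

Answer: bottom 0

Derivation:
Step 1: enter (0,0), '.' pass, move down to (1,0)
Step 2: enter (1,0), '.' pass, move down to (2,0)
Step 3: enter (2,0), '.' pass, move down to (3,0)
Step 4: enter (3,0), '.' pass, move down to (4,0)
Step 5: enter (4,0), '.' pass, move down to (5,0)
Step 6: enter (5,0), '.' pass, move down to (6,0)
Step 7: enter (6,0), '.' pass, move down to (7,0)
Step 8: enter (7,0), '.' pass, move down to (8,0)
Step 9: enter (8,0), '.' pass, move down to (9,0)
Step 10: enter (9,0), '.' pass, move down to (10,0)
Step 11: at (10,0) — EXIT via bottom edge, pos 0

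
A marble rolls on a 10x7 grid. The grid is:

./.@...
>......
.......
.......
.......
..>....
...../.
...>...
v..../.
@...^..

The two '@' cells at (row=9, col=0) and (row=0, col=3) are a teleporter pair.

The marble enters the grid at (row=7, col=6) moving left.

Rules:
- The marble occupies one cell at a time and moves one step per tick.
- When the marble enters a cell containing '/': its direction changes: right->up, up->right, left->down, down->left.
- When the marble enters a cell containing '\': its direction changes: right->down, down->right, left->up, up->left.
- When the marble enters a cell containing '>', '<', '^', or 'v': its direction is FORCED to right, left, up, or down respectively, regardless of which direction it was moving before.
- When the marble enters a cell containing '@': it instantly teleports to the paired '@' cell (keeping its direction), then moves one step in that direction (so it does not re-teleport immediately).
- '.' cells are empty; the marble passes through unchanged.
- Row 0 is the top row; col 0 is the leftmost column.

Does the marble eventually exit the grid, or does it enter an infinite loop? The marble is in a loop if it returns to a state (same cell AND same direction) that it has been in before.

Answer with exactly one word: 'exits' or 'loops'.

Step 1: enter (7,6), '.' pass, move left to (7,5)
Step 2: enter (7,5), '.' pass, move left to (7,4)
Step 3: enter (7,4), '.' pass, move left to (7,3)
Step 4: enter (7,3), '>' forces left->right, move right to (7,4)
Step 5: enter (7,4), '.' pass, move right to (7,5)
Step 6: enter (7,5), '.' pass, move right to (7,6)
Step 7: enter (7,6), '.' pass, move right to (7,7)
Step 8: at (7,7) — EXIT via right edge, pos 7

Answer: exits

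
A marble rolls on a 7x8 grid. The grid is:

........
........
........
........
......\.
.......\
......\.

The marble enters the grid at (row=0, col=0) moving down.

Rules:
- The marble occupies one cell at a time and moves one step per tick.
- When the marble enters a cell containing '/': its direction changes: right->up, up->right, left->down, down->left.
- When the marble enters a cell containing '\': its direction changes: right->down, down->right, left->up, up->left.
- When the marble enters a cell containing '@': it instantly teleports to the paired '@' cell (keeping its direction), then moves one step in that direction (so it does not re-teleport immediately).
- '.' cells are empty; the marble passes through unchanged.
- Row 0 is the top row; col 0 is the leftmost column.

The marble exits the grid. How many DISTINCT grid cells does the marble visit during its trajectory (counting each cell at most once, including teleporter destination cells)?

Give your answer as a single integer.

Step 1: enter (0,0), '.' pass, move down to (1,0)
Step 2: enter (1,0), '.' pass, move down to (2,0)
Step 3: enter (2,0), '.' pass, move down to (3,0)
Step 4: enter (3,0), '.' pass, move down to (4,0)
Step 5: enter (4,0), '.' pass, move down to (5,0)
Step 6: enter (5,0), '.' pass, move down to (6,0)
Step 7: enter (6,0), '.' pass, move down to (7,0)
Step 8: at (7,0) — EXIT via bottom edge, pos 0
Distinct cells visited: 7 (path length 7)

Answer: 7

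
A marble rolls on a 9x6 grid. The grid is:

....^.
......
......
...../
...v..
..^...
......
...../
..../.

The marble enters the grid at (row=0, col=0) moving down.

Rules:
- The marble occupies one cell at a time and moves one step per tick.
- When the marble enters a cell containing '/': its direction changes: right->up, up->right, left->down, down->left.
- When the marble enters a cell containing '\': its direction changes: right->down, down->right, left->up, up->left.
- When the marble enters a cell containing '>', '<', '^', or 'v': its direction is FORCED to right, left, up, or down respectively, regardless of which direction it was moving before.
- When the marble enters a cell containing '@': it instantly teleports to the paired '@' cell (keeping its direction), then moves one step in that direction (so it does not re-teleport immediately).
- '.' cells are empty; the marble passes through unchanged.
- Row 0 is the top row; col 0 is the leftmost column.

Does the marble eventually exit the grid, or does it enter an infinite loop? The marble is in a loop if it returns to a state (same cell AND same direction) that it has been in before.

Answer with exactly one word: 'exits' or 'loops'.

Step 1: enter (0,0), '.' pass, move down to (1,0)
Step 2: enter (1,0), '.' pass, move down to (2,0)
Step 3: enter (2,0), '.' pass, move down to (3,0)
Step 4: enter (3,0), '.' pass, move down to (4,0)
Step 5: enter (4,0), '.' pass, move down to (5,0)
Step 6: enter (5,0), '.' pass, move down to (6,0)
Step 7: enter (6,0), '.' pass, move down to (7,0)
Step 8: enter (7,0), '.' pass, move down to (8,0)
Step 9: enter (8,0), '.' pass, move down to (9,0)
Step 10: at (9,0) — EXIT via bottom edge, pos 0

Answer: exits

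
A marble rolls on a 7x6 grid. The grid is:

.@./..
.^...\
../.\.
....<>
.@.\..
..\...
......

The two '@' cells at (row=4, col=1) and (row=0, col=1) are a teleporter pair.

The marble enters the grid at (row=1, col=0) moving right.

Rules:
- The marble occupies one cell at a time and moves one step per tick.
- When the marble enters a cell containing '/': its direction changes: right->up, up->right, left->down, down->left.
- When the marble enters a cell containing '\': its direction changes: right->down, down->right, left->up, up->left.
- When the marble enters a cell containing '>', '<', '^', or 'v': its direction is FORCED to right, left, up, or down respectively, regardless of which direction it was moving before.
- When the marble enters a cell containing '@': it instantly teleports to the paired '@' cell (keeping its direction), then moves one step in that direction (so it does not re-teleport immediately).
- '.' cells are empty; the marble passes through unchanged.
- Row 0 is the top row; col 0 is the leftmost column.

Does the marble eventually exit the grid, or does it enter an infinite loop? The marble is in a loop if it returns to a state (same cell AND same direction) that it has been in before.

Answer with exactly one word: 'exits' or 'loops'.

Step 1: enter (1,0), '.' pass, move right to (1,1)
Step 2: enter (1,1), '^' forces right->up, move up to (0,1)
Step 3: enter (0,1), '@' teleport (0,1)->(4,1), also enter (4,1), move up to (3,1)
Step 4: enter (3,1), '.' pass, move up to (2,1)
Step 5: enter (2,1), '.' pass, move up to (1,1)
Step 6: enter (1,1), '^' forces up->up, move up to (0,1)
Step 7: at (0,1) dir=up — LOOP DETECTED (seen before)

Answer: loops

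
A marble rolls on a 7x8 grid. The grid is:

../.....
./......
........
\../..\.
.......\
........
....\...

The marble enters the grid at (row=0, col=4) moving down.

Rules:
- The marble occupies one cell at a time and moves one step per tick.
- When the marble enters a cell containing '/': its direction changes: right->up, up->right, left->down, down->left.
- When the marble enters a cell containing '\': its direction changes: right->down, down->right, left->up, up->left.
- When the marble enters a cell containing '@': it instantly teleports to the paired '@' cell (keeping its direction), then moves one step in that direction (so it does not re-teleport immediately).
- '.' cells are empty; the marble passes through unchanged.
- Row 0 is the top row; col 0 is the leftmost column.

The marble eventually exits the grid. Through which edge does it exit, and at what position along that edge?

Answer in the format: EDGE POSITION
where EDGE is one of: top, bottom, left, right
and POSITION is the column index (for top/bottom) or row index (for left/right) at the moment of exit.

Step 1: enter (0,4), '.' pass, move down to (1,4)
Step 2: enter (1,4), '.' pass, move down to (2,4)
Step 3: enter (2,4), '.' pass, move down to (3,4)
Step 4: enter (3,4), '.' pass, move down to (4,4)
Step 5: enter (4,4), '.' pass, move down to (5,4)
Step 6: enter (5,4), '.' pass, move down to (6,4)
Step 7: enter (6,4), '\' deflects down->right, move right to (6,5)
Step 8: enter (6,5), '.' pass, move right to (6,6)
Step 9: enter (6,6), '.' pass, move right to (6,7)
Step 10: enter (6,7), '.' pass, move right to (6,8)
Step 11: at (6,8) — EXIT via right edge, pos 6

Answer: right 6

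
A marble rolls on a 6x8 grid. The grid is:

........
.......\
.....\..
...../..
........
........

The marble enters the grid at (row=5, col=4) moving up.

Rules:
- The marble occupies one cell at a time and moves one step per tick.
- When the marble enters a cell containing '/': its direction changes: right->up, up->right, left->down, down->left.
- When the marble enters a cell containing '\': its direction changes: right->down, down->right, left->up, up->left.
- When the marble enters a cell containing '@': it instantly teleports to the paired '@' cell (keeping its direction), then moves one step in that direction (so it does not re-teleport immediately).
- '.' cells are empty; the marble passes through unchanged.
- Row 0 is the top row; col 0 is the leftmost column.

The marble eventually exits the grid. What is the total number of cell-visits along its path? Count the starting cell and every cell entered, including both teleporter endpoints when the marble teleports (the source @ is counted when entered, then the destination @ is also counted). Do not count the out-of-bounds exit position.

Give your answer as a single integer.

Answer: 6

Derivation:
Step 1: enter (5,4), '.' pass, move up to (4,4)
Step 2: enter (4,4), '.' pass, move up to (3,4)
Step 3: enter (3,4), '.' pass, move up to (2,4)
Step 4: enter (2,4), '.' pass, move up to (1,4)
Step 5: enter (1,4), '.' pass, move up to (0,4)
Step 6: enter (0,4), '.' pass, move up to (-1,4)
Step 7: at (-1,4) — EXIT via top edge, pos 4
Path length (cell visits): 6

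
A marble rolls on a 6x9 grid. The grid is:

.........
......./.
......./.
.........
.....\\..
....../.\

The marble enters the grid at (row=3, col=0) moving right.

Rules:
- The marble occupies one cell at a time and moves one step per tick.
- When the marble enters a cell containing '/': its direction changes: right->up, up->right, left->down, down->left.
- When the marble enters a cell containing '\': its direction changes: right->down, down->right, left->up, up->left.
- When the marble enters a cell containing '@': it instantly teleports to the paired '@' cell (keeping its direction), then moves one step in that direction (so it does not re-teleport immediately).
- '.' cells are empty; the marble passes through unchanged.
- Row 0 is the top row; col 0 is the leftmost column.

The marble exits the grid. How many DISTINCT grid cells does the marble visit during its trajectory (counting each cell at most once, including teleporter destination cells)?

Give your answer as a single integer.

Answer: 9

Derivation:
Step 1: enter (3,0), '.' pass, move right to (3,1)
Step 2: enter (3,1), '.' pass, move right to (3,2)
Step 3: enter (3,2), '.' pass, move right to (3,3)
Step 4: enter (3,3), '.' pass, move right to (3,4)
Step 5: enter (3,4), '.' pass, move right to (3,5)
Step 6: enter (3,5), '.' pass, move right to (3,6)
Step 7: enter (3,6), '.' pass, move right to (3,7)
Step 8: enter (3,7), '.' pass, move right to (3,8)
Step 9: enter (3,8), '.' pass, move right to (3,9)
Step 10: at (3,9) — EXIT via right edge, pos 3
Distinct cells visited: 9 (path length 9)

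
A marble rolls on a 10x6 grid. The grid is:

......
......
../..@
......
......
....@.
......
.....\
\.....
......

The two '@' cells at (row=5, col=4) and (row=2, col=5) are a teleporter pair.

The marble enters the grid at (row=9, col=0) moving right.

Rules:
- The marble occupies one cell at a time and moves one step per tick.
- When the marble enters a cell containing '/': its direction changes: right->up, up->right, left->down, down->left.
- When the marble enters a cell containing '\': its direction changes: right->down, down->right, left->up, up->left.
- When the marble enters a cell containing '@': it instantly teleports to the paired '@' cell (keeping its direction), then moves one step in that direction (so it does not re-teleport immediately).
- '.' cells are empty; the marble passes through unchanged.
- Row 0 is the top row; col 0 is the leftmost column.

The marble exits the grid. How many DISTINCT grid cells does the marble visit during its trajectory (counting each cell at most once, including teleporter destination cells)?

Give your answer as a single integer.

Step 1: enter (9,0), '.' pass, move right to (9,1)
Step 2: enter (9,1), '.' pass, move right to (9,2)
Step 3: enter (9,2), '.' pass, move right to (9,3)
Step 4: enter (9,3), '.' pass, move right to (9,4)
Step 5: enter (9,4), '.' pass, move right to (9,5)
Step 6: enter (9,5), '.' pass, move right to (9,6)
Step 7: at (9,6) — EXIT via right edge, pos 9
Distinct cells visited: 6 (path length 6)

Answer: 6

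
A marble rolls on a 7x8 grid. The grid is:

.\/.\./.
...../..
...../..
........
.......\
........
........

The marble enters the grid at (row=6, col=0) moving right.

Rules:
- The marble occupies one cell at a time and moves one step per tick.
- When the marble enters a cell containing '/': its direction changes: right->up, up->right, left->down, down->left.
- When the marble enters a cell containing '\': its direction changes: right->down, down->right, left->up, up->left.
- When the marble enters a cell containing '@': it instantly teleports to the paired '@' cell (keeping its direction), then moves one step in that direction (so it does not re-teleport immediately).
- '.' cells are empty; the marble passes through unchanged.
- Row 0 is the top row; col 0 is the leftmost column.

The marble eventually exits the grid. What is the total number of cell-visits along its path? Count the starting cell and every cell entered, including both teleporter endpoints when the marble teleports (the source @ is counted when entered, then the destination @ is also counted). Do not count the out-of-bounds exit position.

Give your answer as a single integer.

Step 1: enter (6,0), '.' pass, move right to (6,1)
Step 2: enter (6,1), '.' pass, move right to (6,2)
Step 3: enter (6,2), '.' pass, move right to (6,3)
Step 4: enter (6,3), '.' pass, move right to (6,4)
Step 5: enter (6,4), '.' pass, move right to (6,5)
Step 6: enter (6,5), '.' pass, move right to (6,6)
Step 7: enter (6,6), '.' pass, move right to (6,7)
Step 8: enter (6,7), '.' pass, move right to (6,8)
Step 9: at (6,8) — EXIT via right edge, pos 6
Path length (cell visits): 8

Answer: 8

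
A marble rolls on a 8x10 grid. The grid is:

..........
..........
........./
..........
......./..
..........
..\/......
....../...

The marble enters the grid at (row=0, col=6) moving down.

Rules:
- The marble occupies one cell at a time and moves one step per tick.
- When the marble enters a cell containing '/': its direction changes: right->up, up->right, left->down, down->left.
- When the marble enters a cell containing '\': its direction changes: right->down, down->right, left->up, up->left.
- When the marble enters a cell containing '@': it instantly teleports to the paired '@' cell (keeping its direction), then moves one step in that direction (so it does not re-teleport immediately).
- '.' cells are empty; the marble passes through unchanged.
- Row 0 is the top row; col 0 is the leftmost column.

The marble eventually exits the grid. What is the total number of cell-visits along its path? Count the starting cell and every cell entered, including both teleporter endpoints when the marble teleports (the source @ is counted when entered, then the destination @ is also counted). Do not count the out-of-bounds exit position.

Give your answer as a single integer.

Step 1: enter (0,6), '.' pass, move down to (1,6)
Step 2: enter (1,6), '.' pass, move down to (2,6)
Step 3: enter (2,6), '.' pass, move down to (3,6)
Step 4: enter (3,6), '.' pass, move down to (4,6)
Step 5: enter (4,6), '.' pass, move down to (5,6)
Step 6: enter (5,6), '.' pass, move down to (6,6)
Step 7: enter (6,6), '.' pass, move down to (7,6)
Step 8: enter (7,6), '/' deflects down->left, move left to (7,5)
Step 9: enter (7,5), '.' pass, move left to (7,4)
Step 10: enter (7,4), '.' pass, move left to (7,3)
Step 11: enter (7,3), '.' pass, move left to (7,2)
Step 12: enter (7,2), '.' pass, move left to (7,1)
Step 13: enter (7,1), '.' pass, move left to (7,0)
Step 14: enter (7,0), '.' pass, move left to (7,-1)
Step 15: at (7,-1) — EXIT via left edge, pos 7
Path length (cell visits): 14

Answer: 14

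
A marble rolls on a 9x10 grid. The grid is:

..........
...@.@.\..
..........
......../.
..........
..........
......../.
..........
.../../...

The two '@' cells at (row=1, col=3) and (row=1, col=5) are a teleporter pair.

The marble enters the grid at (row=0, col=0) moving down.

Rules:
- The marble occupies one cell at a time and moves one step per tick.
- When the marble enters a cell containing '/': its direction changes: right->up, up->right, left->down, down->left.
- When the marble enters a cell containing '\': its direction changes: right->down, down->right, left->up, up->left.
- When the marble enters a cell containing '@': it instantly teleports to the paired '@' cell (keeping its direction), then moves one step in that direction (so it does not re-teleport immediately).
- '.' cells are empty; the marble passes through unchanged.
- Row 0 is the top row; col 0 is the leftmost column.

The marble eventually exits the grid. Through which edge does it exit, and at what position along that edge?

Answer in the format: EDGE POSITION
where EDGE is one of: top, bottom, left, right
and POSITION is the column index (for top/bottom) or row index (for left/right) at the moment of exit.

Answer: bottom 0

Derivation:
Step 1: enter (0,0), '.' pass, move down to (1,0)
Step 2: enter (1,0), '.' pass, move down to (2,0)
Step 3: enter (2,0), '.' pass, move down to (3,0)
Step 4: enter (3,0), '.' pass, move down to (4,0)
Step 5: enter (4,0), '.' pass, move down to (5,0)
Step 6: enter (5,0), '.' pass, move down to (6,0)
Step 7: enter (6,0), '.' pass, move down to (7,0)
Step 8: enter (7,0), '.' pass, move down to (8,0)
Step 9: enter (8,0), '.' pass, move down to (9,0)
Step 10: at (9,0) — EXIT via bottom edge, pos 0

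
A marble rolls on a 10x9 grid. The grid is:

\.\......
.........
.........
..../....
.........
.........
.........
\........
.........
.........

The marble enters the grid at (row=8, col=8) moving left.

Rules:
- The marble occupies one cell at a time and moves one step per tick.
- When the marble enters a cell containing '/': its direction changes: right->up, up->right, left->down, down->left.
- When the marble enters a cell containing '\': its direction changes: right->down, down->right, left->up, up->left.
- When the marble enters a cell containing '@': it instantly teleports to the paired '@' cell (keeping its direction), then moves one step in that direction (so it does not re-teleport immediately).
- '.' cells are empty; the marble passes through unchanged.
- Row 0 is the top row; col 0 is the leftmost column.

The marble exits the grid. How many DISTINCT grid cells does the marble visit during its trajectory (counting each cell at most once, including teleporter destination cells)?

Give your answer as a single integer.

Step 1: enter (8,8), '.' pass, move left to (8,7)
Step 2: enter (8,7), '.' pass, move left to (8,6)
Step 3: enter (8,6), '.' pass, move left to (8,5)
Step 4: enter (8,5), '.' pass, move left to (8,4)
Step 5: enter (8,4), '.' pass, move left to (8,3)
Step 6: enter (8,3), '.' pass, move left to (8,2)
Step 7: enter (8,2), '.' pass, move left to (8,1)
Step 8: enter (8,1), '.' pass, move left to (8,0)
Step 9: enter (8,0), '.' pass, move left to (8,-1)
Step 10: at (8,-1) — EXIT via left edge, pos 8
Distinct cells visited: 9 (path length 9)

Answer: 9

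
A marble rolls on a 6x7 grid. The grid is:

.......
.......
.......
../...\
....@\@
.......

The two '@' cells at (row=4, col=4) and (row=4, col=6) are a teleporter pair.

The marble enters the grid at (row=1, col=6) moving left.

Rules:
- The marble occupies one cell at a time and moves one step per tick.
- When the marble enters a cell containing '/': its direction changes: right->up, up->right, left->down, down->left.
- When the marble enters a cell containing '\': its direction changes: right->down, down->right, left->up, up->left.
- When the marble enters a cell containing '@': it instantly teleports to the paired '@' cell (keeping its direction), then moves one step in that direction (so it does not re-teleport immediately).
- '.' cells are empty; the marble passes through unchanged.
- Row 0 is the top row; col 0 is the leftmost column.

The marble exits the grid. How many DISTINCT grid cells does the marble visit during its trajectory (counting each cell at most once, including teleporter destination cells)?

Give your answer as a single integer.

Step 1: enter (1,6), '.' pass, move left to (1,5)
Step 2: enter (1,5), '.' pass, move left to (1,4)
Step 3: enter (1,4), '.' pass, move left to (1,3)
Step 4: enter (1,3), '.' pass, move left to (1,2)
Step 5: enter (1,2), '.' pass, move left to (1,1)
Step 6: enter (1,1), '.' pass, move left to (1,0)
Step 7: enter (1,0), '.' pass, move left to (1,-1)
Step 8: at (1,-1) — EXIT via left edge, pos 1
Distinct cells visited: 7 (path length 7)

Answer: 7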